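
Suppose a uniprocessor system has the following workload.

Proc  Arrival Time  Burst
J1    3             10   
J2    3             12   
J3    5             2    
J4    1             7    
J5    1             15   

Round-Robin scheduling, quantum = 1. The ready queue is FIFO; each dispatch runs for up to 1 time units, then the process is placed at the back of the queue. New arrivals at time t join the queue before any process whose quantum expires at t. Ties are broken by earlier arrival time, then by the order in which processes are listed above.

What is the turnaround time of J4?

25

Schedule: | idle 0-1 | J4 1-2 | J5 2-3 | J4 3-4 | J1 4-5 | J2 5-6 | J5 6-7 | J4 7-8 | J3 8-9 | J1 9-10 | J2 10-11 | J5 11-12 | J4 12-13 | J3 13-14 | J1 14-15 | J2 15-16 | J5 16-17 | J4 17-18 | J1 18-19 | J2 19-20 | J5 20-21 | J4 21-22 | J1 22-23 | J2 23-24 | J5 24-25 | J4 25-26 | J1 26-27 | J2 27-28 | J5 28-29 | J1 29-30 | J2 30-31 | J5 31-32 | J1 32-33 | J2 33-34 | J5 34-35 | J1 35-36 | J2 36-37 | J5 37-38 | J1 38-39 | J2 39-40 | J5 40-41 | J2 41-42 | J5 42-43 | J2 43-44 | J5 44-47 |
Completion: J1=39  J2=44  J3=14  J4=26  J5=47
Turnaround (C−A): J1=36  J2=41  J3=9  J4=25  J5=46
Turnaround(J4) = completion − arrival = 26 − 1 = 25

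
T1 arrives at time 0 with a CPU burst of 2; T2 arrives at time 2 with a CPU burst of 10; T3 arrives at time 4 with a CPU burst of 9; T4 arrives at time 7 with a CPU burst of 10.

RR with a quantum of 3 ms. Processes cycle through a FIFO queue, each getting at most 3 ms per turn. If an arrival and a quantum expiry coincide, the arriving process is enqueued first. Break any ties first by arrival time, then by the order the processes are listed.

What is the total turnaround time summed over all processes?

Schedule: | T1 0-2 | T2 2-5 | T3 5-8 | T2 8-11 | T4 11-14 | T3 14-17 | T2 17-20 | T4 20-23 | T3 23-26 | T2 26-27 | T4 27-31 |
Completion: T1=2  T2=27  T3=26  T4=31
Turnaround (C−A): T1=2  T2=25  T3=22  T4=24
Turnaround = completion − arrival: T1=2, T2=25, T3=22, T4=24
Total turnaround = 2 + 25 + 22 + 24 = 73

73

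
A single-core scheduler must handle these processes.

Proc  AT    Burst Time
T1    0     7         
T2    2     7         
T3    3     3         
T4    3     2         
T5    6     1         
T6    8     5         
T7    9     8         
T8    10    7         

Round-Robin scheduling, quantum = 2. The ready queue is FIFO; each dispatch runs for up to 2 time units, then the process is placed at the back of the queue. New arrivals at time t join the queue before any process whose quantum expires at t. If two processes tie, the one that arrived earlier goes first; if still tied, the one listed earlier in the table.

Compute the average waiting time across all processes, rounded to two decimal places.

16.13

Gantt: | T1 0-2 | T2 2-4 | T1 4-6 | T3 6-8 | T4 8-10 | T2 10-12 | T5 12-13 | T1 13-15 | T6 15-17 | T3 17-18 | T7 18-20 | T8 20-22 | T2 22-24 | T1 24-25 | T6 25-27 | T7 27-29 | T8 29-31 | T2 31-32 | T6 32-33 | T7 33-35 | T8 35-37 | T7 37-39 | T8 39-40 |
Completion: T1=25  T2=32  T3=18  T4=10  T5=13  T6=33  T7=39  T8=40
Turnaround (C−A): T1=25  T2=30  T3=15  T4=7  T5=7  T6=25  T7=30  T8=30
Waiting times: T1=18, T2=23, T3=12, T4=5, T5=6, T6=20, T7=22, T8=23
Average waiting = (18+23+12+5+6+20+22+23) / 8 = 129/8 = 16.13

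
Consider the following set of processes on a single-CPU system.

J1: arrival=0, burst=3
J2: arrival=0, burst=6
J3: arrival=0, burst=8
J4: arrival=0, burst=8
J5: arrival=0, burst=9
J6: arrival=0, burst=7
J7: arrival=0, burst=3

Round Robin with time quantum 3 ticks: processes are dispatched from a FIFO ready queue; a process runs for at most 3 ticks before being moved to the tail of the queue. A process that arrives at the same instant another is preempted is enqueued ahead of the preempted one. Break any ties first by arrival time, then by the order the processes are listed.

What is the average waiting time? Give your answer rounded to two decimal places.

24.14

Timeline: | J1 0-3 | J2 3-6 | J3 6-9 | J4 9-12 | J5 12-15 | J6 15-18 | J7 18-21 | J2 21-24 | J3 24-27 | J4 27-30 | J5 30-33 | J6 33-36 | J3 36-38 | J4 38-40 | J5 40-43 | J6 43-44 |
Completion: J1=3  J2=24  J3=38  J4=40  J5=43  J6=44  J7=21
Turnaround (C−A): J1=3  J2=24  J3=38  J4=40  J5=43  J6=44  J7=21
Waiting times: J1=0, J2=18, J3=30, J4=32, J5=34, J6=37, J7=18
Average waiting = (0+18+30+32+34+37+18) / 7 = 169/7 = 24.14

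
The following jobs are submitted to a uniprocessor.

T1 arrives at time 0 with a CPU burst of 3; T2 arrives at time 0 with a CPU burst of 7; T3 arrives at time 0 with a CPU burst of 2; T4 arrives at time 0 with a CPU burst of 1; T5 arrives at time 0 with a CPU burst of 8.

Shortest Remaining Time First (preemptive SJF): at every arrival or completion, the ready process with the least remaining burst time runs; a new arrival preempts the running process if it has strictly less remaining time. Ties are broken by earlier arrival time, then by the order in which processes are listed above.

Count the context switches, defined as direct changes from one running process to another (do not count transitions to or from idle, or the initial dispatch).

Schedule: | T4 0-1 | T3 1-3 | T1 3-6 | T2 6-13 | T5 13-21 |
Completion: T1=6  T2=13  T3=3  T4=1  T5=21

4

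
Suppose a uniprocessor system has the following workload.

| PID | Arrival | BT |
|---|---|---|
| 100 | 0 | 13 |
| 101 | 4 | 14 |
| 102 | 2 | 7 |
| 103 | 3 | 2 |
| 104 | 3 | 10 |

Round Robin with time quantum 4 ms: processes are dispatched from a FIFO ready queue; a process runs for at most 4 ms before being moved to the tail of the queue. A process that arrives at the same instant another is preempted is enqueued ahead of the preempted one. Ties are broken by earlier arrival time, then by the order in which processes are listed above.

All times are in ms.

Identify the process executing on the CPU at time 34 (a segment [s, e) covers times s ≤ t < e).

Gantt: | 100 0-4 | 102 4-8 | 103 8-10 | 104 10-14 | 101 14-18 | 100 18-22 | 102 22-25 | 104 25-29 | 101 29-33 | 100 33-37 | 104 37-39 | 101 39-43 | 100 43-44 | 101 44-46 |
Completion: 100=44  101=46  102=25  103=10  104=39
Turnaround (C−A): 100=44  101=42  102=23  103=7  104=36

100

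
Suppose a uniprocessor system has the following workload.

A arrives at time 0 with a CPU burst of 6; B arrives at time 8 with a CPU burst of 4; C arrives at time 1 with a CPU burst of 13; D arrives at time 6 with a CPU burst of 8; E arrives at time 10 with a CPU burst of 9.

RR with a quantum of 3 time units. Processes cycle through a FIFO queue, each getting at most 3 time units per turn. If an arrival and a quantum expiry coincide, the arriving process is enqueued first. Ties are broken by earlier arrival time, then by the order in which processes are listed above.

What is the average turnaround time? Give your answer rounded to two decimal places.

24.80

Schedule: | A 0-3 | C 3-6 | A 6-9 | D 9-12 | C 12-15 | B 15-18 | E 18-21 | D 21-24 | C 24-27 | B 27-28 | E 28-31 | D 31-33 | C 33-36 | E 36-39 | C 39-40 |
Completion: A=9  B=28  C=40  D=33  E=39
Turnaround (C−A): A=9  B=20  C=39  D=27  E=29
Turnaround times: A=9, B=20, C=39, D=27, E=29
Average turnaround = (9+20+39+27+29) / 5 = 124/5 = 24.80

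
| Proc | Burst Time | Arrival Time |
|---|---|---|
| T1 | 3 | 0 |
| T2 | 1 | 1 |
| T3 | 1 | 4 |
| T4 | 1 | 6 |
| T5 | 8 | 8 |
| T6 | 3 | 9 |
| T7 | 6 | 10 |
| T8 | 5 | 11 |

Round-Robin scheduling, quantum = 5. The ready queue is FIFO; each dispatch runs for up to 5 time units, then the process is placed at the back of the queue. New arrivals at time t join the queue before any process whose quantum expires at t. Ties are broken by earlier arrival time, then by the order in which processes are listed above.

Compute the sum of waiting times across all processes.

43

Timeline: | T1 0-3 | T2 3-4 | T3 4-5 | idle 5-6 | T4 6-7 | idle 7-8 | T5 8-13 | T6 13-16 | T7 16-21 | T8 21-26 | T5 26-29 | T7 29-30 |
Completion: T1=3  T2=4  T3=5  T4=7  T5=29  T6=16  T7=30  T8=26
Turnaround (C−A): T1=3  T2=3  T3=1  T4=1  T5=21  T6=7  T7=20  T8=15
Waiting = turnaround − burst: T1=0, T2=2, T3=0, T4=0, T5=13, T6=4, T7=14, T8=10
Total waiting = 0 + 2 + 0 + 0 + 13 + 4 + 14 + 10 = 43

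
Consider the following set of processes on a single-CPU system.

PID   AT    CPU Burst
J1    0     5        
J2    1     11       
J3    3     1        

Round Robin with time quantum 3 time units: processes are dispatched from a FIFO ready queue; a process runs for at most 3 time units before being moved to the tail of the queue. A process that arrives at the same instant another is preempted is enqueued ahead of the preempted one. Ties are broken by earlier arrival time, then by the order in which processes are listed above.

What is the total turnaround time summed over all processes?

Gantt: | J1 0-3 | J2 3-6 | J3 6-7 | J1 7-9 | J2 9-17 |
Completion: J1=9  J2=17  J3=7
Turnaround = completion − arrival: J1=9, J2=16, J3=4
Total turnaround = 9 + 16 + 4 = 29

29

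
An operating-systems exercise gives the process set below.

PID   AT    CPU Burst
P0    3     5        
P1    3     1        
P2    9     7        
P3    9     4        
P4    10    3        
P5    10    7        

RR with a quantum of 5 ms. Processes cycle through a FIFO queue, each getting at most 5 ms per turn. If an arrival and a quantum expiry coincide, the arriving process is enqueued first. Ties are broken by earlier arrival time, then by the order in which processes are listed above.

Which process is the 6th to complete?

Gantt: | idle 0-3 | P0 3-8 | P1 8-9 | P2 9-14 | P3 14-18 | P4 18-21 | P5 21-26 | P2 26-28 | P5 28-30 |
Completion: P0=8  P1=9  P2=28  P3=18  P4=21  P5=30
Turnaround (C−A): P0=5  P1=6  P2=19  P3=9  P4=11  P5=20
Finish order: P0 → P1 → P3 → P4 → P2 → P5

P5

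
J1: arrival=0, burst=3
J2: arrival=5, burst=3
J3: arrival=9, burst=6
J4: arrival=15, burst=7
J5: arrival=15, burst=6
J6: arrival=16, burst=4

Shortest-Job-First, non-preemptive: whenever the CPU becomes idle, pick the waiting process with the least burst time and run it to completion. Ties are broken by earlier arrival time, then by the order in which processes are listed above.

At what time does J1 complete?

3

Gantt: | J1 0-3 | idle 3-5 | J2 5-8 | idle 8-9 | J3 9-15 | J5 15-21 | J6 21-25 | J4 25-32 |
Completion: J1=3  J2=8  J3=15  J4=32  J5=21  J6=25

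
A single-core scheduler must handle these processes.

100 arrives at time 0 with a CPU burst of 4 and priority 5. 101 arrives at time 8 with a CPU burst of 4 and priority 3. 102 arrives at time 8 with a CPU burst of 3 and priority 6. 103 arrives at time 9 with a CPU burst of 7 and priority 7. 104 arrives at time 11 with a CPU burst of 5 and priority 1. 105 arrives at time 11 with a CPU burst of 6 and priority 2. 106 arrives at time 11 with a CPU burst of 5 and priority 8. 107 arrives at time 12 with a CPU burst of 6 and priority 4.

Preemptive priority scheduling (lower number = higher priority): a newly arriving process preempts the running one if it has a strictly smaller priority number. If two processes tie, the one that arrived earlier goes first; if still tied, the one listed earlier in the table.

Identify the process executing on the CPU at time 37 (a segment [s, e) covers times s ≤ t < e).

Schedule: | 100 0-4 | idle 4-8 | 101 8-11 | 104 11-16 | 105 16-22 | 101 22-23 | 107 23-29 | 102 29-32 | 103 32-39 | 106 39-44 |
Completion: 100=4  101=23  102=32  103=39  104=16  105=22  106=44  107=29

103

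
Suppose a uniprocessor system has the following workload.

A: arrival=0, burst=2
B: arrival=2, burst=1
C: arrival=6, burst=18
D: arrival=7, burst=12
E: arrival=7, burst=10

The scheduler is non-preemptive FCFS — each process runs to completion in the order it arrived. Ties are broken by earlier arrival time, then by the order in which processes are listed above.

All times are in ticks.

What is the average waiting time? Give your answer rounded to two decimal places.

Timeline: | A 0-2 | B 2-3 | idle 3-6 | C 6-24 | D 24-36 | E 36-46 |
Completion: A=2  B=3  C=24  D=36  E=46
Turnaround (C−A): A=2  B=1  C=18  D=29  E=39
Waiting times: A=0, B=0, C=0, D=17, E=29
Average waiting = (0+0+0+17+29) / 5 = 46/5 = 9.20

9.20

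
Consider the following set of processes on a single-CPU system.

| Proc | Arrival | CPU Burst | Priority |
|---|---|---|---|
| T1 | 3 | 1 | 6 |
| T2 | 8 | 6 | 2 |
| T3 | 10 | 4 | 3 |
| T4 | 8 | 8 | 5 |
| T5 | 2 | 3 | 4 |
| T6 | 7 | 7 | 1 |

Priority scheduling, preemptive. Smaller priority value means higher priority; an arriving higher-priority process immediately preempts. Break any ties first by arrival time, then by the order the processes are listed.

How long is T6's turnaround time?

Timeline: | idle 0-2 | T5 2-5 | T1 5-6 | idle 6-7 | T6 7-14 | T2 14-20 | T3 20-24 | T4 24-32 |
Completion: T1=6  T2=20  T3=24  T4=32  T5=5  T6=14
Turnaround(T6) = completion − arrival = 14 − 7 = 7

7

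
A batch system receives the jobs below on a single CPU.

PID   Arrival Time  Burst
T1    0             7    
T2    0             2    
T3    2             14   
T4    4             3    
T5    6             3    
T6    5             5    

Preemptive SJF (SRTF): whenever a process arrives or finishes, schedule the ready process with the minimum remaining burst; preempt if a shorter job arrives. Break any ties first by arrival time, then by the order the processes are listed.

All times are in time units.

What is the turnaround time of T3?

32

Gantt: | T2 0-2 | T1 2-4 | T4 4-7 | T5 7-10 | T1 10-15 | T6 15-20 | T3 20-34 |
Completion: T1=15  T2=2  T3=34  T4=7  T5=10  T6=20
Turnaround(T3) = completion − arrival = 34 − 2 = 32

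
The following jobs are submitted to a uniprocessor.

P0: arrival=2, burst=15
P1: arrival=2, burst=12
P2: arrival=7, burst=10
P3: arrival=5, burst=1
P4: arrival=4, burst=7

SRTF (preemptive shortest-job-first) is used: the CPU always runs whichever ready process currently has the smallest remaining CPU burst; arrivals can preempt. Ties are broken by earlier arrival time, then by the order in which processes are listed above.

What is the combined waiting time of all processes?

Schedule: | idle 0-2 | P1 2-4 | P4 4-5 | P3 5-6 | P4 6-12 | P1 12-22 | P2 22-32 | P0 32-47 |
Completion: P0=47  P1=22  P2=32  P3=6  P4=12
Turnaround (C−A): P0=45  P1=20  P2=25  P3=1  P4=8
Waiting = turnaround − burst: P0=30, P1=8, P2=15, P3=0, P4=1
Total waiting = 30 + 8 + 15 + 0 + 1 = 54

54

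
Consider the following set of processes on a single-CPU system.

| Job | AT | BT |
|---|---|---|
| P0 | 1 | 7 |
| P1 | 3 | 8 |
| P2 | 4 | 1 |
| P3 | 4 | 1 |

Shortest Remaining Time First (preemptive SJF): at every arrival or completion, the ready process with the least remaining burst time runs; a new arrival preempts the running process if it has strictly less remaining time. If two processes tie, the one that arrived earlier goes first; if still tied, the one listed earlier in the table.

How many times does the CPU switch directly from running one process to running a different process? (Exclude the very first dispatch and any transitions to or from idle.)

4

Gantt: | idle 0-1 | P0 1-4 | P2 4-5 | P3 5-6 | P0 6-10 | P1 10-18 |
Completion: P0=10  P1=18  P2=5  P3=6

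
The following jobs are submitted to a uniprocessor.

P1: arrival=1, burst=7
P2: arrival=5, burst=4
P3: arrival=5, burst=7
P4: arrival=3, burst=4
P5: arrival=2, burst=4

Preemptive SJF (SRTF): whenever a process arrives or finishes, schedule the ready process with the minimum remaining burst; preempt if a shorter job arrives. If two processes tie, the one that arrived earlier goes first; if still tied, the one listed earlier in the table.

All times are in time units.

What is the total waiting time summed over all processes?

Gantt: | idle 0-1 | P1 1-2 | P5 2-6 | P4 6-10 | P2 10-14 | P1 14-20 | P3 20-27 |
Completion: P1=20  P2=14  P3=27  P4=10  P5=6
Waiting = turnaround − burst: P1=12, P2=5, P3=15, P4=3, P5=0
Total waiting = 12 + 5 + 15 + 3 + 0 = 35

35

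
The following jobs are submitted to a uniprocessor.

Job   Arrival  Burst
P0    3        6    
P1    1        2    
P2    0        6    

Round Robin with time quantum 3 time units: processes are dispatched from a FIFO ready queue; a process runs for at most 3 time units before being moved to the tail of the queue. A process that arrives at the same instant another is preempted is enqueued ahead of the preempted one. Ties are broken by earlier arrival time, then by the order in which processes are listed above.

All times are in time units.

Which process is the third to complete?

P0

Schedule: | P2 0-3 | P1 3-5 | P0 5-8 | P2 8-11 | P0 11-14 |
Completion: P0=14  P1=5  P2=11
Finish order: P1 → P2 → P0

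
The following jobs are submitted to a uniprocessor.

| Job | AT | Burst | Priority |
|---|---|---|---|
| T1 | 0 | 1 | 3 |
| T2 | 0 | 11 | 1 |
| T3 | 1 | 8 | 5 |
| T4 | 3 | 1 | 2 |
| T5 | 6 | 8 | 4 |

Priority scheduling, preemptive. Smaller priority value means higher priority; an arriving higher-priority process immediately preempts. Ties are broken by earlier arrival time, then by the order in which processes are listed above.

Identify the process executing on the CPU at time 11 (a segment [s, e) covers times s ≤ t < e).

Schedule: | T2 0-11 | T4 11-12 | T1 12-13 | T5 13-21 | T3 21-29 |
Completion: T1=13  T2=11  T3=29  T4=12  T5=21
Turnaround (C−A): T1=13  T2=11  T3=28  T4=9  T5=15

T4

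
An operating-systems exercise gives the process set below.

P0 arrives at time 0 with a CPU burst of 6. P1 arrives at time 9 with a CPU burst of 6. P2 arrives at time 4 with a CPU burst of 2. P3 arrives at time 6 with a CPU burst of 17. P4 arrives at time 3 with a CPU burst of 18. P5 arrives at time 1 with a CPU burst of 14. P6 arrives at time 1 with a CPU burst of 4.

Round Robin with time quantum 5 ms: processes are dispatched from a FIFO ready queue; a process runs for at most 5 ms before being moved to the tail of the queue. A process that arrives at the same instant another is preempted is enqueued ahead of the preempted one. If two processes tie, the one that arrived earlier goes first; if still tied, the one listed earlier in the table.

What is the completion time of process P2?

Timeline: | P0 0-5 | P5 5-10 | P6 10-14 | P4 14-19 | P2 19-21 | P0 21-22 | P3 22-27 | P1 27-32 | P5 32-37 | P4 37-42 | P3 42-47 | P1 47-48 | P5 48-52 | P4 52-57 | P3 57-62 | P4 62-65 | P3 65-67 |
Completion: P0=22  P1=48  P2=21  P3=67  P4=65  P5=52  P6=14

21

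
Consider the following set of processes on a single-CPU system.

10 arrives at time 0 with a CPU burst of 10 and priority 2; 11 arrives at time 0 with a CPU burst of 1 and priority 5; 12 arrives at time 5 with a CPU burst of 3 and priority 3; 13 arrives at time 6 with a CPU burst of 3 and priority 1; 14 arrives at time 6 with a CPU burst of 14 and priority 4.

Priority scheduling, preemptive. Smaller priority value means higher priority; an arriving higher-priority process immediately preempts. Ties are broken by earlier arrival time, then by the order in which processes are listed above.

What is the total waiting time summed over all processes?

Timeline: | 10 0-6 | 13 6-9 | 10 9-13 | 12 13-16 | 14 16-30 | 11 30-31 |
Completion: 10=13  11=31  12=16  13=9  14=30
Turnaround (C−A): 10=13  11=31  12=11  13=3  14=24
Waiting = turnaround − burst: 10=3, 11=30, 12=8, 13=0, 14=10
Total waiting = 3 + 30 + 8 + 0 + 10 = 51

51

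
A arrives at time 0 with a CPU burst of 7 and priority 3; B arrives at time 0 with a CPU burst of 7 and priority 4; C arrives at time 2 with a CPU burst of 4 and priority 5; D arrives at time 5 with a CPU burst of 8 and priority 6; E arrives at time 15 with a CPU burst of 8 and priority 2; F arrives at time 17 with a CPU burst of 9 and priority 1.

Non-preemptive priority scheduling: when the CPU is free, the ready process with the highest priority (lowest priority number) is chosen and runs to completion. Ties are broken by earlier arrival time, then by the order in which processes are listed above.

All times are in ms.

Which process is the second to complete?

B

Gantt: | A 0-7 | B 7-14 | C 14-18 | F 18-27 | E 27-35 | D 35-43 |
Completion: A=7  B=14  C=18  D=43  E=35  F=27
Turnaround (C−A): A=7  B=14  C=16  D=38  E=20  F=10
Finish order: A → B → C → F → E → D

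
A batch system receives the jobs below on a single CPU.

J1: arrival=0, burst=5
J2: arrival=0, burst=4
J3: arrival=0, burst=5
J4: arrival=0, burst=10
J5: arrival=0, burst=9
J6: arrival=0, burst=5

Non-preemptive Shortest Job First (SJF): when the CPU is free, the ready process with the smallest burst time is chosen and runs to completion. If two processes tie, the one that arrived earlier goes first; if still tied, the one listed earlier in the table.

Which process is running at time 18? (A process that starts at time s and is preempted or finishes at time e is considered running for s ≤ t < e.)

J6

Timeline: | J2 0-4 | J1 4-9 | J3 9-14 | J6 14-19 | J5 19-28 | J4 28-38 |
Completion: J1=9  J2=4  J3=14  J4=38  J5=28  J6=19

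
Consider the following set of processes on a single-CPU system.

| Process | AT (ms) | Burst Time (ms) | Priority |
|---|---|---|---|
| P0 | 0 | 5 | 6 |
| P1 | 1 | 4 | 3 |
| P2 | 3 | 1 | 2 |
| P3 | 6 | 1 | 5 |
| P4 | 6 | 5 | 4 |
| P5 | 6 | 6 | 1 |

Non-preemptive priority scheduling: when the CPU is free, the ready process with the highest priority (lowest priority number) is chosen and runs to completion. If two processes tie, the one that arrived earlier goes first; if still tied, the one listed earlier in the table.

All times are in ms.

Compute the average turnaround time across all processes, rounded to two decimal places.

10.00

Schedule: | P0 0-5 | P2 5-6 | P5 6-12 | P1 12-16 | P4 16-21 | P3 21-22 |
Completion: P0=5  P1=16  P2=6  P3=22  P4=21  P5=12
Turnaround times: P0=5, P1=15, P2=3, P3=16, P4=15, P5=6
Average turnaround = (5+15+3+16+15+6) / 6 = 60/6 = 10.00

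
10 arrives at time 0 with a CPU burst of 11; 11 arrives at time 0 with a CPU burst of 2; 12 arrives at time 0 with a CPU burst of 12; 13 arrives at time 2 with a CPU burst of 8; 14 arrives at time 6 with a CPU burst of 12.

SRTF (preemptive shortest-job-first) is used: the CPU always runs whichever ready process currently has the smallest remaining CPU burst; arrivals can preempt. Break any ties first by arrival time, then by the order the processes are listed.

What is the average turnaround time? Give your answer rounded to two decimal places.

20.60

Timeline: | 11 0-2 | 13 2-10 | 10 10-21 | 12 21-33 | 14 33-45 |
Completion: 10=21  11=2  12=33  13=10  14=45
Turnaround (C−A): 10=21  11=2  12=33  13=8  14=39
Turnaround times: 10=21, 11=2, 12=33, 13=8, 14=39
Average turnaround = (21+2+33+8+39) / 5 = 103/5 = 20.60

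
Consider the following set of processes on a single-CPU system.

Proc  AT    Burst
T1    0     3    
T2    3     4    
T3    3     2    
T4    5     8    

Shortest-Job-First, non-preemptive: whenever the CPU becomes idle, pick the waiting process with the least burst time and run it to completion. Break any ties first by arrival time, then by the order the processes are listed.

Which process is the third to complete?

T2

Schedule: | T1 0-3 | T3 3-5 | T2 5-9 | T4 9-17 |
Completion: T1=3  T2=9  T3=5  T4=17
Turnaround (C−A): T1=3  T2=6  T3=2  T4=12
Finish order: T1 → T3 → T2 → T4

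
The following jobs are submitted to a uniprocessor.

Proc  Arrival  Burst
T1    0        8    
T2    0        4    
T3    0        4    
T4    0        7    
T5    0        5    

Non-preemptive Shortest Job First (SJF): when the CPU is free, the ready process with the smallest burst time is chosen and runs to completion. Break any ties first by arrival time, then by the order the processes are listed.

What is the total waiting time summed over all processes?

Timeline: | T2 0-4 | T3 4-8 | T5 8-13 | T4 13-20 | T1 20-28 |
Completion: T1=28  T2=4  T3=8  T4=20  T5=13
Waiting = turnaround − burst: T1=20, T2=0, T3=4, T4=13, T5=8
Total waiting = 20 + 0 + 4 + 13 + 8 = 45

45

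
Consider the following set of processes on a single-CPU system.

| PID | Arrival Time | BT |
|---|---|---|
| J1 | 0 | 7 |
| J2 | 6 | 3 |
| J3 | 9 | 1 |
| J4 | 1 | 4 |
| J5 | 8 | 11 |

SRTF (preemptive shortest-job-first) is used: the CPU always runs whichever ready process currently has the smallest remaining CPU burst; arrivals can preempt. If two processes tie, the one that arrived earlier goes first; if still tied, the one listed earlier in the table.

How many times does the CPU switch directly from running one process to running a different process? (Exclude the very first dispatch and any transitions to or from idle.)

Gantt: | J1 0-1 | J4 1-5 | J1 5-6 | J2 6-9 | J3 9-10 | J1 10-15 | J5 15-26 |
Completion: J1=15  J2=9  J3=10  J4=5  J5=26
Turnaround (C−A): J1=15  J2=3  J3=1  J4=4  J5=18

6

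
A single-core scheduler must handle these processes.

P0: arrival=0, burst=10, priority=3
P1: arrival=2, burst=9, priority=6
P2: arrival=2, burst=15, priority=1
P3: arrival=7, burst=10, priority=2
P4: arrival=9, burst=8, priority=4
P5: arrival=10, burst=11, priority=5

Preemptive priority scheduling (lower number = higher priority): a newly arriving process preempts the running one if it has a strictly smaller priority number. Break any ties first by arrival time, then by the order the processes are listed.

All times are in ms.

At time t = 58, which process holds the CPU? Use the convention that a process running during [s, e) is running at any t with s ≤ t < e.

P1

Timeline: | P0 0-2 | P2 2-17 | P3 17-27 | P0 27-35 | P4 35-43 | P5 43-54 | P1 54-63 |
Completion: P0=35  P1=63  P2=17  P3=27  P4=43  P5=54
Turnaround (C−A): P0=35  P1=61  P2=15  P3=20  P4=34  P5=44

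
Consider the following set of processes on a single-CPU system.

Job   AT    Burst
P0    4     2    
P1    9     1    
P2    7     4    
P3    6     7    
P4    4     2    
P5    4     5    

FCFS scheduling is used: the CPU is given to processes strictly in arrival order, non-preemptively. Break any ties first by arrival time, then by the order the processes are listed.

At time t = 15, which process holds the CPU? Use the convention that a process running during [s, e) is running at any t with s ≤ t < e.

Gantt: | idle 0-4 | P0 4-6 | P4 6-8 | P5 8-13 | P3 13-20 | P2 20-24 | P1 24-25 |
Completion: P0=6  P1=25  P2=24  P3=20  P4=8  P5=13

P3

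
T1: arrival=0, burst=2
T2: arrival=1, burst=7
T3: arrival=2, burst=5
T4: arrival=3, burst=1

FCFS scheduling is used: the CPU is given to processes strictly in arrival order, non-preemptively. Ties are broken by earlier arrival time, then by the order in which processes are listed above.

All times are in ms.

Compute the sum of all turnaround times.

Schedule: | T1 0-2 | T2 2-9 | T3 9-14 | T4 14-15 |
Completion: T1=2  T2=9  T3=14  T4=15
Turnaround (C−A): T1=2  T2=8  T3=12  T4=12
Turnaround = completion − arrival: T1=2, T2=8, T3=12, T4=12
Total turnaround = 2 + 8 + 12 + 12 = 34

34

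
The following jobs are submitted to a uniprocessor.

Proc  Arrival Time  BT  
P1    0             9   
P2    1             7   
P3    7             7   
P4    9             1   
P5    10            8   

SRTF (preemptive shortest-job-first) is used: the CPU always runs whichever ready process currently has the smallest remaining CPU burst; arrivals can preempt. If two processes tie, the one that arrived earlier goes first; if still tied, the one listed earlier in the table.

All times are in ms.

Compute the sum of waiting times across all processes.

Gantt: | P1 0-1 | P2 1-8 | P3 8-9 | P4 9-10 | P3 10-16 | P1 16-24 | P5 24-32 |
Completion: P1=24  P2=8  P3=16  P4=10  P5=32
Turnaround (C−A): P1=24  P2=7  P3=9  P4=1  P5=22
Waiting = turnaround − burst: P1=15, P2=0, P3=2, P4=0, P5=14
Total waiting = 15 + 0 + 2 + 0 + 14 = 31

31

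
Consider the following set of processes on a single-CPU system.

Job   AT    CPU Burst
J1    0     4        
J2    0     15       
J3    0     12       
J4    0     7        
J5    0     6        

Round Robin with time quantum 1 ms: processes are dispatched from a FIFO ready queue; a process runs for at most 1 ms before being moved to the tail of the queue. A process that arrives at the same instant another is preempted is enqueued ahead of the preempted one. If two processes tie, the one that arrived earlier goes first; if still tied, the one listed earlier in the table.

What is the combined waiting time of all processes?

Gantt: | J1 0-1 | J2 1-2 | J3 2-3 | J4 3-4 | J5 4-5 | J1 5-6 | J2 6-7 | J3 7-8 | J4 8-9 | J5 9-10 | J1 10-11 | J2 11-12 | J3 12-13 | J4 13-14 | J5 14-15 | J1 15-16 | J2 16-17 | J3 17-18 | J4 18-19 | J5 19-20 | J2 20-21 | J3 21-22 | J4 22-23 | J5 23-24 | J2 24-25 | J3 25-26 | J4 26-27 | J5 27-28 | J2 28-29 | J3 29-30 | J4 30-31 | J2 31-32 | J3 32-33 | J2 33-34 | J3 34-35 | J2 35-36 | J3 36-37 | J2 37-38 | J3 38-39 | J2 39-40 | J3 40-41 | J2 41-44 |
Completion: J1=16  J2=44  J3=41  J4=31  J5=28
Turnaround (C−A): J1=16  J2=44  J3=41  J4=31  J5=28
Waiting = turnaround − burst: J1=12, J2=29, J3=29, J4=24, J5=22
Total waiting = 12 + 29 + 29 + 24 + 22 = 116

116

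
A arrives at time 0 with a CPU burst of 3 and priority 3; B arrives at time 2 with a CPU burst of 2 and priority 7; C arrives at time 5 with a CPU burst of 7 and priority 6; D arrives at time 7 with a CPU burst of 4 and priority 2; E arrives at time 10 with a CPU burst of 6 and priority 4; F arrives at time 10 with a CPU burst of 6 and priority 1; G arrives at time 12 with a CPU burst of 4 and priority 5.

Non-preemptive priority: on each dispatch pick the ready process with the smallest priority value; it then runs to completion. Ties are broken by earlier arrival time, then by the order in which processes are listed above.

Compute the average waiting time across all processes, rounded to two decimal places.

6.00

Gantt: | A 0-3 | B 3-5 | C 5-12 | F 12-18 | D 18-22 | E 22-28 | G 28-32 |
Completion: A=3  B=5  C=12  D=22  E=28  F=18  G=32
Turnaround (C−A): A=3  B=3  C=7  D=15  E=18  F=8  G=20
Waiting times: A=0, B=1, C=0, D=11, E=12, F=2, G=16
Average waiting = (0+1+0+11+12+2+16) / 7 = 42/7 = 6.00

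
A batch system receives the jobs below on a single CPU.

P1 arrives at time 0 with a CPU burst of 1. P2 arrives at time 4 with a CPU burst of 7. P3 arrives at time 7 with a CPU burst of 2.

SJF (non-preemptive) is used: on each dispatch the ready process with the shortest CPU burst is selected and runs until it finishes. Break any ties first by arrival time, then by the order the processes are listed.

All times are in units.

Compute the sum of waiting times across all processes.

4

Schedule: | P1 0-1 | idle 1-4 | P2 4-11 | P3 11-13 |
Completion: P1=1  P2=11  P3=13
Turnaround (C−A): P1=1  P2=7  P3=6
Waiting = turnaround − burst: P1=0, P2=0, P3=4
Total waiting = 0 + 0 + 4 = 4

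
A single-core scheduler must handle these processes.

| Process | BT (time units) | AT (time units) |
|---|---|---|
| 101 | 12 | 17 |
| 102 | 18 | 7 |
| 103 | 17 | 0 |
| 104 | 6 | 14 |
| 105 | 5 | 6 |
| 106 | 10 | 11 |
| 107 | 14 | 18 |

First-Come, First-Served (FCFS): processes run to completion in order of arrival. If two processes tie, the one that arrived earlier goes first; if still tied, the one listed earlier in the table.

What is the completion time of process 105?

Timeline: | 103 0-17 | 105 17-22 | 102 22-40 | 106 40-50 | 104 50-56 | 101 56-68 | 107 68-82 |
Completion: 101=68  102=40  103=17  104=56  105=22  106=50  107=82
Turnaround (C−A): 101=51  102=33  103=17  104=42  105=16  106=39  107=64

22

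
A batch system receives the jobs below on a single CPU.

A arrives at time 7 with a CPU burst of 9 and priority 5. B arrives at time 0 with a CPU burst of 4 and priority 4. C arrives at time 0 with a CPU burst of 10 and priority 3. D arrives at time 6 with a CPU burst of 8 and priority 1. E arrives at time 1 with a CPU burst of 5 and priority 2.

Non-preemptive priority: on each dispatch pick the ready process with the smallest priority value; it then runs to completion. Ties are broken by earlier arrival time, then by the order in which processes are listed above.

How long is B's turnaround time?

27

Schedule: | C 0-10 | D 10-18 | E 18-23 | B 23-27 | A 27-36 |
Completion: A=36  B=27  C=10  D=18  E=23
Turnaround(B) = completion − arrival = 27 − 0 = 27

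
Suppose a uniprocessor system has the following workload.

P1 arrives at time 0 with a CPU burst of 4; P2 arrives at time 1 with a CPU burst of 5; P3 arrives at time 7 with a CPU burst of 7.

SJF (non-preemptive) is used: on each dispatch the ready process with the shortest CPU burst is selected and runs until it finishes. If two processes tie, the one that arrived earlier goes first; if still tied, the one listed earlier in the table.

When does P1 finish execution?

Timeline: | P1 0-4 | P2 4-9 | P3 9-16 |
Completion: P1=4  P2=9  P3=16
Turnaround (C−A): P1=4  P2=8  P3=9

4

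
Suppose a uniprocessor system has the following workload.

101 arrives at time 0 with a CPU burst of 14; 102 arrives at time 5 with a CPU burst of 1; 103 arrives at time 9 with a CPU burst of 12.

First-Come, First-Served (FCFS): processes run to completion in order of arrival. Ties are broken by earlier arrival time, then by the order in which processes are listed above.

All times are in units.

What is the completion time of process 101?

Timeline: | 101 0-14 | 102 14-15 | 103 15-27 |
Completion: 101=14  102=15  103=27
Turnaround (C−A): 101=14  102=10  103=18

14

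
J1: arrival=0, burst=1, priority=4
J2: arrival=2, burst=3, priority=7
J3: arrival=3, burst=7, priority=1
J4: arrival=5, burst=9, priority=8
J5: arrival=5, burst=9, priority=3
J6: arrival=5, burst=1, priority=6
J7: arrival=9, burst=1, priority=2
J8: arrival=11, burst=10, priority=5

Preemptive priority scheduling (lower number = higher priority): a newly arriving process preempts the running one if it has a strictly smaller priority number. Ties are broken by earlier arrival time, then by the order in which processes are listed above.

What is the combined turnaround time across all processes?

138

Timeline: | J1 0-1 | idle 1-2 | J2 2-3 | J3 3-10 | J7 10-11 | J5 11-20 | J8 20-30 | J6 30-31 | J2 31-33 | J4 33-42 |
Completion: J1=1  J2=33  J3=10  J4=42  J5=20  J6=31  J7=11  J8=30
Turnaround (C−A): J1=1  J2=31  J3=7  J4=37  J5=15  J6=26  J7=2  J8=19
Turnaround = completion − arrival: J1=1, J2=31, J3=7, J4=37, J5=15, J6=26, J7=2, J8=19
Total turnaround = 1 + 31 + 7 + 37 + 15 + 26 + 2 + 19 = 138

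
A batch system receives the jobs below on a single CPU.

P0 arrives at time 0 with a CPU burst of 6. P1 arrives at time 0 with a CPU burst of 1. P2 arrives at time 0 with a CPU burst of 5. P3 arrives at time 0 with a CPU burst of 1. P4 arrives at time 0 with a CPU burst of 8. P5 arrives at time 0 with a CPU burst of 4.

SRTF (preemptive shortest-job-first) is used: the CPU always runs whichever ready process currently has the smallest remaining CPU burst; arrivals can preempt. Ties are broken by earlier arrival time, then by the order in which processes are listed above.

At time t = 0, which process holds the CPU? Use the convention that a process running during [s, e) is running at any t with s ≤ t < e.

Timeline: | P1 0-1 | P3 1-2 | P5 2-6 | P2 6-11 | P0 11-17 | P4 17-25 |
Completion: P0=17  P1=1  P2=11  P3=2  P4=25  P5=6

P1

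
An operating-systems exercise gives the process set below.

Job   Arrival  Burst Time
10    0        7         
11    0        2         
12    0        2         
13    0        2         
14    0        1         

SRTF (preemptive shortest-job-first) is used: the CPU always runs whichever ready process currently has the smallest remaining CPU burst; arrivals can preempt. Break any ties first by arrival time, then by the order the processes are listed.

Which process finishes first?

14

Schedule: | 14 0-1 | 11 1-3 | 12 3-5 | 13 5-7 | 10 7-14 |
Completion: 10=14  11=3  12=5  13=7  14=1
Turnaround (C−A): 10=14  11=3  12=5  13=7  14=1
Finish order: 14 → 11 → 12 → 13 → 10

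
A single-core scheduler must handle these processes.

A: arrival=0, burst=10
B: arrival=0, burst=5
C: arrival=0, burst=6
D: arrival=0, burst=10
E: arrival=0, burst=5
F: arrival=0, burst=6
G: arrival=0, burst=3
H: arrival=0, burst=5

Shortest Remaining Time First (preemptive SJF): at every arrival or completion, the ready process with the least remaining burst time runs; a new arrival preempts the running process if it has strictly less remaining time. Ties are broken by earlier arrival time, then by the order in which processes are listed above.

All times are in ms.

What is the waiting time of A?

30

Schedule: | G 0-3 | B 3-8 | E 8-13 | H 13-18 | C 18-24 | F 24-30 | A 30-40 | D 40-50 |
Completion: A=40  B=8  C=24  D=50  E=13  F=30  G=3  H=18
Turnaround (C−A): A=40  B=8  C=24  D=50  E=13  F=30  G=3  H=18
Waiting(A) = turnaround − burst = 40 − 10 = 30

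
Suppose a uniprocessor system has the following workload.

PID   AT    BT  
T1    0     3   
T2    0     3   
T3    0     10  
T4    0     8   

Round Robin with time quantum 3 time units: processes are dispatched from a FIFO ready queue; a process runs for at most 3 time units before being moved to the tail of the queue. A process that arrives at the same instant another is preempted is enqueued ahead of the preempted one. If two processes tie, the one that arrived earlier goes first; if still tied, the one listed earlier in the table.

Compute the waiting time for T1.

Gantt: | T1 0-3 | T2 3-6 | T3 6-9 | T4 9-12 | T3 12-15 | T4 15-18 | T3 18-21 | T4 21-23 | T3 23-24 |
Completion: T1=3  T2=6  T3=24  T4=23
Waiting(T1) = turnaround − burst = 3 − 3 = 0

0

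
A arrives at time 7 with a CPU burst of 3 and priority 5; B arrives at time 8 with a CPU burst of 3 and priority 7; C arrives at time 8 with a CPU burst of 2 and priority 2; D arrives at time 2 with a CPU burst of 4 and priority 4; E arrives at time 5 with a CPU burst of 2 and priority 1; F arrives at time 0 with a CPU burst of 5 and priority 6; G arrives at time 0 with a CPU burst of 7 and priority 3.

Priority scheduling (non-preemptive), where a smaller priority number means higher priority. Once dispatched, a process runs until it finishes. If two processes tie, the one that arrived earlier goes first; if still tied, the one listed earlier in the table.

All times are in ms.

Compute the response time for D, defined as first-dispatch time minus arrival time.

Timeline: | G 0-7 | E 7-9 | C 9-11 | D 11-15 | A 15-18 | F 18-23 | B 23-26 |
Completion: A=18  B=26  C=11  D=15  E=9  F=23  G=7
Response(D) = first start − arrival = 11 − 2 = 9

9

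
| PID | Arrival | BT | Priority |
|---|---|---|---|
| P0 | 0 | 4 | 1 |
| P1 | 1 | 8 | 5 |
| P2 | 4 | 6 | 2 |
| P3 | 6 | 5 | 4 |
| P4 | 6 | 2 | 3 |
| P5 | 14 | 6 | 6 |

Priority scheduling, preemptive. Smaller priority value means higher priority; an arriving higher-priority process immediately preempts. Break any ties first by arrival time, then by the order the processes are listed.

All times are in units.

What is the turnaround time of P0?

4

Schedule: | P0 0-4 | P2 4-10 | P4 10-12 | P3 12-17 | P1 17-25 | P5 25-31 |
Completion: P0=4  P1=25  P2=10  P3=17  P4=12  P5=31
Turnaround (C−A): P0=4  P1=24  P2=6  P3=11  P4=6  P5=17
Turnaround(P0) = completion − arrival = 4 − 0 = 4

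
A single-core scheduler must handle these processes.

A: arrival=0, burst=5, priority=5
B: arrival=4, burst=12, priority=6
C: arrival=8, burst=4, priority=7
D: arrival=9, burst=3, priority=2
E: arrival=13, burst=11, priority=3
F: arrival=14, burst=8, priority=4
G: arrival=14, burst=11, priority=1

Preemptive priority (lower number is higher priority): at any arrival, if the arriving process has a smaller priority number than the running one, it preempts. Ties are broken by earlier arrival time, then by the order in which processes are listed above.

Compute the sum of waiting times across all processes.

Timeline: | A 0-5 | B 5-9 | D 9-12 | B 12-13 | E 13-14 | G 14-25 | E 25-35 | F 35-43 | B 43-50 | C 50-54 |
Completion: A=5  B=50  C=54  D=12  E=35  F=43  G=25
Waiting = turnaround − burst: A=0, B=34, C=42, D=0, E=11, F=21, G=0
Total waiting = 0 + 34 + 42 + 0 + 11 + 21 + 0 = 108

108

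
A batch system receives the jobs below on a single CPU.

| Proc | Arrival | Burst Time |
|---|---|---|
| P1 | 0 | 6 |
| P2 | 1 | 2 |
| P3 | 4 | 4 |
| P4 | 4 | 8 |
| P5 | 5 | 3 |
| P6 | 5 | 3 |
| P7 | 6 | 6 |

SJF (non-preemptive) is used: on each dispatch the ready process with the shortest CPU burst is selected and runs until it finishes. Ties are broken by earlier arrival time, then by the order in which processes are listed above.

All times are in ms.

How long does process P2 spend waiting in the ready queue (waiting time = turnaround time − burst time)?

Timeline: | P1 0-6 | P2 6-8 | P5 8-11 | P6 11-14 | P3 14-18 | P7 18-24 | P4 24-32 |
Completion: P1=6  P2=8  P3=18  P4=32  P5=11  P6=14  P7=24
Waiting(P2) = turnaround − burst = 7 − 2 = 5

5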